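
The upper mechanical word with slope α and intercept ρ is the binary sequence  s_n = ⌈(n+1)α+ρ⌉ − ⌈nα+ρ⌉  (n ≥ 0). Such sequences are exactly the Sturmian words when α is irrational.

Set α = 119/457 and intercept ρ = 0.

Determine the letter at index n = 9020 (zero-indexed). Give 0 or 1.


1

(n+1)α + ρ = (9021·119) / 457 = 1073499/457
nα + ρ     = (9020·119) / 457 = 1073380/457
⌈1073499/457⌉ = 2350,  ⌈1073380/457⌉ = 2349
s_{9020} = 2350 − 2349 = 1


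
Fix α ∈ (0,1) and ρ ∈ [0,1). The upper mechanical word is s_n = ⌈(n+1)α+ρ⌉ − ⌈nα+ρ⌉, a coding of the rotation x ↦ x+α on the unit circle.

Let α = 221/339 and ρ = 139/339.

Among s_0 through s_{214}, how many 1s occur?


#1s = Σ_{n=0}^{214} s_n = Σ_{n=0}^{214} (⌈(n+1)α+ρ⌉ − ⌈nα+ρ⌉)
the sum telescopes: every ⌈nα+ρ⌉ with 0 < n < 215 appears once with + and once with −, leaving ⌈215α+ρ⌉ − ⌈0·α+ρ⌉
215α + ρ = (215·221 + 139) / 339 = 47654/339
ρ = 139/339
⌈47654/339⌉ = 141,  ⌈139/339⌉ = 1
#1s = 141 − 1 = 140

140


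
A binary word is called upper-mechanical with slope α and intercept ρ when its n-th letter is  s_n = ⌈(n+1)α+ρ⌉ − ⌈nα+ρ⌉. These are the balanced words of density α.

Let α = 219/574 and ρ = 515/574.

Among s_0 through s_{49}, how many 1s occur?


19

#1s = Σ_{n=0}^{49} s_n = Σ_{n=0}^{49} (⌈(n+1)α+ρ⌉ − ⌈nα+ρ⌉)
the sum telescopes: every ⌈nα+ρ⌉ with 0 < n < 50 appears once with + and once with −, leaving ⌈50α+ρ⌉ − ⌈0·α+ρ⌉
50α + ρ = (50·219 + 515) / 574 = 11465/574
ρ = 515/574
⌈11465/574⌉ = 20,  ⌈515/574⌉ = 1
#1s = 20 − 1 = 19


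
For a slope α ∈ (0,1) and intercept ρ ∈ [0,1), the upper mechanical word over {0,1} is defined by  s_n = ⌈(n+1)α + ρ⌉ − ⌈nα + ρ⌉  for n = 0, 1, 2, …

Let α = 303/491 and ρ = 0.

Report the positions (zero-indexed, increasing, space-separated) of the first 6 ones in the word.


n=0: ⌈303/491⌉−⌈0/491⌉ = 1−0 = 1  ← one
n=1: ⌈606/491⌉−⌈303/491⌉ = 2−1 = 1  ← one
n=2: ⌈909/491⌉−⌈606/491⌉ = 2−2 = 0
n=3: ⌈1212/491⌉−⌈909/491⌉ = 3−2 = 1  ← one
n=4: ⌈1515/491⌉−⌈1212/491⌉ = 4−3 = 1  ← one
n=5: ⌈1818/491⌉−⌈1515/491⌉ = 4−4 = 0
n=6: ⌈2121/491⌉−⌈1818/491⌉ = 5−4 = 1  ← one
n=7: ⌈2424/491⌉−⌈2121/491⌉ = 5−5 = 0
n=8: ⌈2727/491⌉−⌈2424/491⌉ = 6−5 = 1  ← one
positions of the first 6 ones: 0 1 3 4 6 8

0 1 3 4 6 8


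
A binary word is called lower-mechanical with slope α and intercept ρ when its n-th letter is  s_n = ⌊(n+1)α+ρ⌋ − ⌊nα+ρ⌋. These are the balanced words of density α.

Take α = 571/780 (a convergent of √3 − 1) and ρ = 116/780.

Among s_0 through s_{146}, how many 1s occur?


#1s = Σ_{n=0}^{146} s_n = Σ_{n=0}^{146} (⌊(n+1)α+ρ⌋ − ⌊nα+ρ⌋)
the sum telescopes: every ⌊nα+ρ⌋ with 0 < n < 147 appears once with + and once with −, leaving ⌊147α+ρ⌋ − ⌊0·α+ρ⌋
147α + ρ = (147·571 + 116) / 780 = 84053/780
ρ = 116/780
⌊84053/780⌋ = 107,  ⌊116/780⌋ = 0
#1s = 107 − 0 = 107

107


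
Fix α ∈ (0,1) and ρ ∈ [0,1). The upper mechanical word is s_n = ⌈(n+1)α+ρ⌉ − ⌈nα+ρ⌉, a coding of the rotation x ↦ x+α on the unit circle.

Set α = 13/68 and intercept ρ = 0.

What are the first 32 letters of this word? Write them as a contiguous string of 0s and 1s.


10000100001000010000100000100001

n=0: ⌈(1·13)/68⌉ − ⌈(0·13)/68⌉ = ⌈13/68⌉ − ⌈0/68⌉ = 1 − 0 = 1
n=1: ⌈(2·13)/68⌉ − ⌈(1·13)/68⌉ = ⌈26/68⌉ − ⌈13/68⌉ = 1 − 1 = 0
n=2: ⌈(3·13)/68⌉ − ⌈(2·13)/68⌉ = ⌈39/68⌉ − ⌈26/68⌉ = 1 − 1 = 0
n=3: ⌈(4·13)/68⌉ − ⌈(3·13)/68⌉ = ⌈52/68⌉ − ⌈39/68⌉ = 1 − 1 = 0
n=4: ⌈(5·13)/68⌉ − ⌈(4·13)/68⌉ = ⌈65/68⌉ − ⌈52/68⌉ = 1 − 1 = 0
n=5: ⌈(6·13)/68⌉ − ⌈(5·13)/68⌉ = ⌈78/68⌉ − ⌈65/68⌉ = 2 − 1 = 1
n=6: ⌈(7·13)/68⌉ − ⌈(6·13)/68⌉ = ⌈91/68⌉ − ⌈78/68⌉ = 2 − 2 = 0
n=7: ⌈(8·13)/68⌉ − ⌈(7·13)/68⌉ = ⌈104/68⌉ − ⌈91/68⌉ = 2 − 2 = 0
n=8: ⌈(9·13)/68⌉ − ⌈(8·13)/68⌉ = ⌈117/68⌉ − ⌈104/68⌉ = 2 − 2 = 0
n=9: ⌈(10·13)/68⌉ − ⌈(9·13)/68⌉ = ⌈130/68⌉ − ⌈117/68⌉ = 2 − 2 = 0
n=10: ⌈(11·13)/68⌉ − ⌈(10·13)/68⌉ = ⌈143/68⌉ − ⌈130/68⌉ = 3 − 2 = 1
n=11: ⌈(12·13)/68⌉ − ⌈(11·13)/68⌉ = ⌈156/68⌉ − ⌈143/68⌉ = 3 − 3 = 0
n=12: ⌈(13·13)/68⌉ − ⌈(12·13)/68⌉ = ⌈169/68⌉ − ⌈156/68⌉ = 3 − 3 = 0
n=13: ⌈(14·13)/68⌉ − ⌈(13·13)/68⌉ = ⌈182/68⌉ − ⌈169/68⌉ = 3 − 3 = 0
n=14: ⌈(15·13)/68⌉ − ⌈(14·13)/68⌉ = ⌈195/68⌉ − ⌈182/68⌉ = 3 − 3 = 0
n=15: ⌈(16·13)/68⌉ − ⌈(15·13)/68⌉ = ⌈208/68⌉ − ⌈195/68⌉ = 4 − 3 = 1
n=16: ⌈(17·13)/68⌉ − ⌈(16·13)/68⌉ = ⌈221/68⌉ − ⌈208/68⌉ = 4 − 4 = 0
n=17: ⌈(18·13)/68⌉ − ⌈(17·13)/68⌉ = ⌈234/68⌉ − ⌈221/68⌉ = 4 − 4 = 0
n=18: ⌈(19·13)/68⌉ − ⌈(18·13)/68⌉ = ⌈247/68⌉ − ⌈234/68⌉ = 4 − 4 = 0
n=19: ⌈(20·13)/68⌉ − ⌈(19·13)/68⌉ = ⌈260/68⌉ − ⌈247/68⌉ = 4 − 4 = 0
n=20: ⌈(21·13)/68⌉ − ⌈(20·13)/68⌉ = ⌈273/68⌉ − ⌈260/68⌉ = 5 − 4 = 1
n=21: ⌈(22·13)/68⌉ − ⌈(21·13)/68⌉ = ⌈286/68⌉ − ⌈273/68⌉ = 5 − 5 = 0
n=22: ⌈(23·13)/68⌉ − ⌈(22·13)/68⌉ = ⌈299/68⌉ − ⌈286/68⌉ = 5 − 5 = 0
n=23: ⌈(24·13)/68⌉ − ⌈(23·13)/68⌉ = ⌈312/68⌉ − ⌈299/68⌉ = 5 − 5 = 0
n=24: ⌈(25·13)/68⌉ − ⌈(24·13)/68⌉ = ⌈325/68⌉ − ⌈312/68⌉ = 5 − 5 = 0
n=25: ⌈(26·13)/68⌉ − ⌈(25·13)/68⌉ = ⌈338/68⌉ − ⌈325/68⌉ = 5 − 5 = 0
n=26: ⌈(27·13)/68⌉ − ⌈(26·13)/68⌉ = ⌈351/68⌉ − ⌈338/68⌉ = 6 − 5 = 1
n=27: ⌈(28·13)/68⌉ − ⌈(27·13)/68⌉ = ⌈364/68⌉ − ⌈351/68⌉ = 6 − 6 = 0
n=28: ⌈(29·13)/68⌉ − ⌈(28·13)/68⌉ = ⌈377/68⌉ − ⌈364/68⌉ = 6 − 6 = 0
n=29: ⌈(30·13)/68⌉ − ⌈(29·13)/68⌉ = ⌈390/68⌉ − ⌈377/68⌉ = 6 − 6 = 0
n=30: ⌈(31·13)/68⌉ − ⌈(30·13)/68⌉ = ⌈403/68⌉ − ⌈390/68⌉ = 6 − 6 = 0
n=31: ⌈(32·13)/68⌉ − ⌈(31·13)/68⌉ = ⌈416/68⌉ − ⌈403/68⌉ = 7 − 6 = 1


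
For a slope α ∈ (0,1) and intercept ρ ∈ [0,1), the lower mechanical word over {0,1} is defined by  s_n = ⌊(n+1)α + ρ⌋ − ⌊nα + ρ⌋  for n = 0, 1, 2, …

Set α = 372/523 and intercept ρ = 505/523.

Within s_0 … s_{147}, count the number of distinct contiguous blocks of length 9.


t_n = ⌊(n·372+505)/523⌋ for n = 0 … 148:
  n=0…9: ⌊505/523⌋=0 ⌊877/523⌋=1 ⌊1249/523⌋=2 ⌊1621/523⌋=3 ⌊1993/523⌋=3 ⌊2365/523⌋=4 ⌊2737/523⌋=5 ⌊3109/523⌋=5 ⌊3481/523⌋=6 ⌊3853/523⌋=7
  n=10…19: ⌊4225/523⌋=8 ⌊4597/523⌋=8 ⌊4969/523⌋=9 ⌊5341/523⌋=10 ⌊5713/523⌋=10 ⌊6085/523⌋=11 ⌊6457/523⌋=12 ⌊6829/523⌋=13 ⌊7201/523⌋=13 ⌊7573/523⌋=14
  n=20…29: ⌊7945/523⌋=15 ⌊8317/523⌋=15 ⌊8689/523⌋=16 ⌊9061/523⌋=17 ⌊9433/523⌋=18 ⌊9805/523⌋=18 ⌊10177/523⌋=19 ⌊10549/523⌋=20 ⌊10921/523⌋=20 ⌊11293/523⌋=21
  n=30…39: ⌊11665/523⌋=22 ⌊12037/523⌋=23 ⌊12409/523⌋=23 ⌊12781/523⌋=24 ⌊13153/523⌋=25 ⌊13525/523⌋=25 ⌊13897/523⌋=26 ⌊14269/523⌋=27 ⌊14641/523⌋=27 ⌊15013/523⌋=28
  n=40…49: ⌊15385/523⌋=29 ⌊15757/523⌋=30 ⌊16129/523⌋=30 ⌊16501/523⌋=31 ⌊16873/523⌋=32 ⌊17245/523⌋=32 ⌊17617/523⌋=33 ⌊17989/523⌋=34 ⌊18361/523⌋=35 ⌊18733/523⌋=35
  n=50…59: ⌊19105/523⌋=36 ⌊19477/523⌋=37 ⌊19849/523⌋=37 ⌊20221/523⌋=38 ⌊20593/523⌋=39 ⌊20965/523⌋=40 ⌊21337/523⌋=40 ⌊21709/523⌋=41 ⌊22081/523⌋=42 ⌊22453/523⌋=42
  n=60…69: ⌊22825/523⌋=43 ⌊23197/523⌋=44 ⌊23569/523⌋=45 ⌊23941/523⌋=45 ⌊24313/523⌋=46 ⌊24685/523⌋=47 ⌊25057/523⌋=47 ⌊25429/523⌋=48 ⌊25801/523⌋=49 ⌊26173/523⌋=50
  n=70…79: ⌊26545/523⌋=50 ⌊26917/523⌋=51 ⌊27289/523⌋=52 ⌊27661/523⌋=52 ⌊28033/523⌋=53 ⌊28405/523⌋=54 ⌊28777/523⌋=55 ⌊29149/523⌋=55 ⌊29521/523⌋=56 ⌊29893/523⌋=57
  n=80…89: ⌊30265/523⌋=57 ⌊30637/523⌋=58 ⌊31009/523⌋=59 ⌊31381/523⌋=60 ⌊31753/523⌋=60 ⌊32125/523⌋=61 ⌊32497/523⌋=62 ⌊32869/523⌋=62 ⌊33241/523⌋=63 ⌊33613/523⌋=64
  n=90…99: ⌊33985/523⌋=64 ⌊34357/523⌋=65 ⌊34729/523⌋=66 ⌊35101/523⌋=67 ⌊35473/523⌋=67 ⌊35845/523⌋=68 ⌊36217/523⌋=69 ⌊36589/523⌋=69 ⌊36961/523⌋=70 ⌊37333/523⌋=71
  n=100…109: ⌊37705/523⌋=72 ⌊38077/523⌋=72 ⌊38449/523⌋=73 ⌊38821/523⌋=74 ⌊39193/523⌋=74 ⌊39565/523⌋=75 ⌊39937/523⌋=76 ⌊40309/523⌋=77 ⌊40681/523⌋=77 ⌊41053/523⌋=78
  n=110…119: ⌊41425/523⌋=79 ⌊41797/523⌋=79 ⌊42169/523⌋=80 ⌊42541/523⌋=81 ⌊42913/523⌋=82 ⌊43285/523⌋=82 ⌊43657/523⌋=83 ⌊44029/523⌋=84 ⌊44401/523⌋=84 ⌊44773/523⌋=85
  n=120…129: ⌊45145/523⌋=86 ⌊45517/523⌋=87 ⌊45889/523⌋=87 ⌊46261/523⌋=88 ⌊46633/523⌋=89 ⌊47005/523⌋=89 ⌊47377/523⌋=90 ⌊47749/523⌋=91 ⌊48121/523⌋=92 ⌊48493/523⌋=92
  n=130…139: ⌊48865/523⌋=93 ⌊49237/523⌋=94 ⌊49609/523⌋=94 ⌊49981/523⌋=95 ⌊50353/523⌋=96 ⌊50725/523⌋=96 ⌊51097/523⌋=97 ⌊51469/523⌋=98 ⌊51841/523⌋=99 ⌊52213/523⌋=99
  n=140…148: ⌊52585/523⌋=100 ⌊52957/523⌋=101 ⌊53329/523⌋=101 ⌊53701/523⌋=102 ⌊54073/523⌋=103 ⌊54445/523⌋=104 ⌊54817/523⌋=104 ⌊55189/523⌋=105 ⌊55561/523⌋=106
s_n = t_(n+1) − t_n for n = 0 … 147 gives
prefix = 1110110111011011101101110110111011011011101101110110111011011101101110110111011011101101101110110111011011101101110110111011011101101101110110111011
slide a length-9 window over [0..8] … [139..147] (140 windows); first occurrence of each distinct factor:
  [  0..  8] 111011011
  [  1..  9] 110110111
  [  2.. 10] 101101110
  [  3.. 11] 011011101
  [  4.. 12] 110111011
  [  5.. 13] 101110110
  [  6.. 14] 011101101
  [ 29.. 37] 110110110
  [ 30.. 38] 101101101
  [ 31.. 39] 011011011
  (the other 130 windows repeat one of these)
distinct factors: {011011011, 011011101, 011101101, 101101101, 101101110, 101110110, 110110110, 110110111, 110111011, 111011011}
count = 10  (Sturmian bound for length 9 is 10)

10


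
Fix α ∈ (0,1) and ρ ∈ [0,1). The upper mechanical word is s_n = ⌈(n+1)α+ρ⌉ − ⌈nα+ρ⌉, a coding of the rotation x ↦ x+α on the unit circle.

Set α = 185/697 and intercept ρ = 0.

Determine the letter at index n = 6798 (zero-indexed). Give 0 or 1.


0

(n+1)α + ρ = (6799·185) / 697 = 1257815/697
nα + ρ     = (6798·185) / 697 = 1257630/697
⌈1257815/697⌉ = 1805,  ⌈1257630/697⌉ = 1805
s_{6798} = 1805 − 1805 = 0


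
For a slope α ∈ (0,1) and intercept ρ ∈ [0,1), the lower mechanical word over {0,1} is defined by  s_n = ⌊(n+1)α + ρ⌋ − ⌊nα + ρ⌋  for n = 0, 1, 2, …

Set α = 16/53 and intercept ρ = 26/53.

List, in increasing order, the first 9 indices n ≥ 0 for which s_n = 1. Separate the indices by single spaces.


1 4 8 11 14 18 21 24 28

n=0: ⌊42/53⌋−⌊26/53⌋ = 0−0 = 0
n=1: ⌊58/53⌋−⌊42/53⌋ = 1−0 = 1  ← one
n=2: ⌊74/53⌋−⌊58/53⌋ = 1−1 = 0
n=3: ⌊90/53⌋−⌊74/53⌋ = 1−1 = 0
n=4: ⌊106/53⌋−⌊90/53⌋ = 2−1 = 1  ← one
n=5: ⌊122/53⌋−⌊106/53⌋ = 2−2 = 0
n=6: ⌊138/53⌋−⌊122/53⌋ = 2−2 = 0
n=7: ⌊154/53⌋−⌊138/53⌋ = 2−2 = 0
n=8: ⌊170/53⌋−⌊154/53⌋ = 3−2 = 1  ← one
n=9: ⌊186/53⌋−⌊170/53⌋ = 3−3 = 0
n=10: ⌊202/53⌋−⌊186/53⌋ = 3−3 = 0
n=11: ⌊218/53⌋−⌊202/53⌋ = 4−3 = 1  ← one
n=12: ⌊234/53⌋−⌊218/53⌋ = 4−4 = 0
n=13: ⌊250/53⌋−⌊234/53⌋ = 4−4 = 0
n=14: ⌊266/53⌋−⌊250/53⌋ = 5−4 = 1  ← one
n=15: ⌊282/53⌋−⌊266/53⌋ = 5−5 = 0
n=16: ⌊298/53⌋−⌊282/53⌋ = 5−5 = 0
n=17: ⌊314/53⌋−⌊298/53⌋ = 5−5 = 0
n=18: ⌊330/53⌋−⌊314/53⌋ = 6−5 = 1  ← one
n=19: ⌊346/53⌋−⌊330/53⌋ = 6−6 = 0
n=20: ⌊362/53⌋−⌊346/53⌋ = 6−6 = 0
n=21: ⌊378/53⌋−⌊362/53⌋ = 7−6 = 1  ← one
n=22: ⌊394/53⌋−⌊378/53⌋ = 7−7 = 0
n=23: ⌊410/53⌋−⌊394/53⌋ = 7−7 = 0
n=24: ⌊426/53⌋−⌊410/53⌋ = 8−7 = 1  ← one
n=25: ⌊442/53⌋−⌊426/53⌋ = 8−8 = 0
n=26: ⌊458/53⌋−⌊442/53⌋ = 8−8 = 0
n=27: ⌊474/53⌋−⌊458/53⌋ = 8−8 = 0
n=28: ⌊490/53⌋−⌊474/53⌋ = 9−8 = 1  ← one
positions of the first 9 ones: 1 4 8 11 14 18 21 24 28


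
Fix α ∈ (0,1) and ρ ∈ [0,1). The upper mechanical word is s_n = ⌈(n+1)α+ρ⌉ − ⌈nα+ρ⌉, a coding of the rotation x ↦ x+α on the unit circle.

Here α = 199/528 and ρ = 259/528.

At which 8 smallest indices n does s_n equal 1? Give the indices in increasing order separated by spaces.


1 4 6 9 11 14 17 19

n=0: ⌈458/528⌉−⌈259/528⌉ = 1−1 = 0
n=1: ⌈657/528⌉−⌈458/528⌉ = 2−1 = 1  ← one
n=2: ⌈856/528⌉−⌈657/528⌉ = 2−2 = 0
n=3: ⌈1055/528⌉−⌈856/528⌉ = 2−2 = 0
n=4: ⌈1254/528⌉−⌈1055/528⌉ = 3−2 = 1  ← one
n=5: ⌈1453/528⌉−⌈1254/528⌉ = 3−3 = 0
n=6: ⌈1652/528⌉−⌈1453/528⌉ = 4−3 = 1  ← one
n=7: ⌈1851/528⌉−⌈1652/528⌉ = 4−4 = 0
n=8: ⌈2050/528⌉−⌈1851/528⌉ = 4−4 = 0
n=9: ⌈2249/528⌉−⌈2050/528⌉ = 5−4 = 1  ← one
n=10: ⌈2448/528⌉−⌈2249/528⌉ = 5−5 = 0
n=11: ⌈2647/528⌉−⌈2448/528⌉ = 6−5 = 1  ← one
n=12: ⌈2846/528⌉−⌈2647/528⌉ = 6−6 = 0
n=13: ⌈3045/528⌉−⌈2846/528⌉ = 6−6 = 0
n=14: ⌈3244/528⌉−⌈3045/528⌉ = 7−6 = 1  ← one
n=15: ⌈3443/528⌉−⌈3244/528⌉ = 7−7 = 0
n=16: ⌈3642/528⌉−⌈3443/528⌉ = 7−7 = 0
n=17: ⌈3841/528⌉−⌈3642/528⌉ = 8−7 = 1  ← one
n=18: ⌈4040/528⌉−⌈3841/528⌉ = 8−8 = 0
n=19: ⌈4239/528⌉−⌈4040/528⌉ = 9−8 = 1  ← one
positions of the first 8 ones: 1 4 6 9 11 14 17 19


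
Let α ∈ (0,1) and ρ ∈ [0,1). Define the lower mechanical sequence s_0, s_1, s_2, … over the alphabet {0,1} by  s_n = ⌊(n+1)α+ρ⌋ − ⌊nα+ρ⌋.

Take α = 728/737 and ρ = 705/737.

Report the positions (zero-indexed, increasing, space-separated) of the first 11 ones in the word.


n=0: ⌊1433/737⌋−⌊705/737⌋ = 1−0 = 1  ← one
n=1: ⌊2161/737⌋−⌊1433/737⌋ = 2−1 = 1  ← one
n=2: ⌊2889/737⌋−⌊2161/737⌋ = 3−2 = 1  ← one
n=3: ⌊3617/737⌋−⌊2889/737⌋ = 4−3 = 1  ← one
n=4: ⌊4345/737⌋−⌊3617/737⌋ = 5−4 = 1  ← one
n=5: ⌊5073/737⌋−⌊4345/737⌋ = 6−5 = 1  ← one
n=6: ⌊5801/737⌋−⌊5073/737⌋ = 7−6 = 1  ← one
n=7: ⌊6529/737⌋−⌊5801/737⌋ = 8−7 = 1  ← one
n=8: ⌊7257/737⌋−⌊6529/737⌋ = 9−8 = 1  ← one
n=9: ⌊7985/737⌋−⌊7257/737⌋ = 10−9 = 1  ← one
n=10: ⌊8713/737⌋−⌊7985/737⌋ = 11−10 = 1  ← one
positions of the first 11 ones: 0 1 2 3 4 5 6 7 8 9 10

0 1 2 3 4 5 6 7 8 9 10


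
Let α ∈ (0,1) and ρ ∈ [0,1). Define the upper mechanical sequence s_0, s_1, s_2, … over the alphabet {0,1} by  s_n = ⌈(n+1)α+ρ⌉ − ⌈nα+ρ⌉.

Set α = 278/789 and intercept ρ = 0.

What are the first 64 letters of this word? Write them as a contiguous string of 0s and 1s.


n=0: ⌈(1·278)/789⌉ − ⌈(0·278)/789⌉ = ⌈278/789⌉ − ⌈0/789⌉ = 1 − 0 = 1
n=1: ⌈(2·278)/789⌉ − ⌈(1·278)/789⌉ = ⌈556/789⌉ − ⌈278/789⌉ = 1 − 1 = 0
n=2: ⌈(3·278)/789⌉ − ⌈(2·278)/789⌉ = ⌈834/789⌉ − ⌈556/789⌉ = 2 − 1 = 1
n=3: ⌈(4·278)/789⌉ − ⌈(3·278)/789⌉ = ⌈1112/789⌉ − ⌈834/789⌉ = 2 − 2 = 0
n=4: ⌈(5·278)/789⌉ − ⌈(4·278)/789⌉ = ⌈1390/789⌉ − ⌈1112/789⌉ = 2 − 2 = 0
n=5: ⌈(6·278)/789⌉ − ⌈(5·278)/789⌉ = ⌈1668/789⌉ − ⌈1390/789⌉ = 3 − 2 = 1
n=6: ⌈(7·278)/789⌉ − ⌈(6·278)/789⌉ = ⌈1946/789⌉ − ⌈1668/789⌉ = 3 − 3 = 0
n=7: ⌈(8·278)/789⌉ − ⌈(7·278)/789⌉ = ⌈2224/789⌉ − ⌈1946/789⌉ = 3 − 3 = 0
n=8: ⌈(9·278)/789⌉ − ⌈(8·278)/789⌉ = ⌈2502/789⌉ − ⌈2224/789⌉ = 4 − 3 = 1
n=9: ⌈(10·278)/789⌉ − ⌈(9·278)/789⌉ = ⌈2780/789⌉ − ⌈2502/789⌉ = 4 − 4 = 0
n=10: ⌈(11·278)/789⌉ − ⌈(10·278)/789⌉ = ⌈3058/789⌉ − ⌈2780/789⌉ = 4 − 4 = 0
n=11: ⌈(12·278)/789⌉ − ⌈(11·278)/789⌉ = ⌈3336/789⌉ − ⌈3058/789⌉ = 5 − 4 = 1
n=12: ⌈(13·278)/789⌉ − ⌈(12·278)/789⌉ = ⌈3614/789⌉ − ⌈3336/789⌉ = 5 − 5 = 0
n=13: ⌈(14·278)/789⌉ − ⌈(13·278)/789⌉ = ⌈3892/789⌉ − ⌈3614/789⌉ = 5 − 5 = 0
n=14: ⌈(15·278)/789⌉ − ⌈(14·278)/789⌉ = ⌈4170/789⌉ − ⌈3892/789⌉ = 6 − 5 = 1
n=15: ⌈(16·278)/789⌉ − ⌈(15·278)/789⌉ = ⌈4448/789⌉ − ⌈4170/789⌉ = 6 − 6 = 0
n=16: ⌈(17·278)/789⌉ − ⌈(16·278)/789⌉ = ⌈4726/789⌉ − ⌈4448/789⌉ = 6 − 6 = 0
n=17: ⌈(18·278)/789⌉ − ⌈(17·278)/789⌉ = ⌈5004/789⌉ − ⌈4726/789⌉ = 7 − 6 = 1
n=18: ⌈(19·278)/789⌉ − ⌈(18·278)/789⌉ = ⌈5282/789⌉ − ⌈5004/789⌉ = 7 − 7 = 0
n=19: ⌈(20·278)/789⌉ − ⌈(19·278)/789⌉ = ⌈5560/789⌉ − ⌈5282/789⌉ = 8 − 7 = 1
n=20: ⌈(21·278)/789⌉ − ⌈(20·278)/789⌉ = ⌈5838/789⌉ − ⌈5560/789⌉ = 8 − 8 = 0
n=21: ⌈(22·278)/789⌉ − ⌈(21·278)/789⌉ = ⌈6116/789⌉ − ⌈5838/789⌉ = 8 − 8 = 0
n=22: ⌈(23·278)/789⌉ − ⌈(22·278)/789⌉ = ⌈6394/789⌉ − ⌈6116/789⌉ = 9 − 8 = 1
n=23: ⌈(24·278)/789⌉ − ⌈(23·278)/789⌉ = ⌈6672/789⌉ − ⌈6394/789⌉ = 9 − 9 = 0
n=24: ⌈(25·278)/789⌉ − ⌈(24·278)/789⌉ = ⌈6950/789⌉ − ⌈6672/789⌉ = 9 − 9 = 0
n=25: ⌈(26·278)/789⌉ − ⌈(25·278)/789⌉ = ⌈7228/789⌉ − ⌈6950/789⌉ = 10 − 9 = 1
n=26: ⌈(27·278)/789⌉ − ⌈(26·278)/789⌉ = ⌈7506/789⌉ − ⌈7228/789⌉ = 10 − 10 = 0
n=27: ⌈(28·278)/789⌉ − ⌈(27·278)/789⌉ = ⌈7784/789⌉ − ⌈7506/789⌉ = 10 − 10 = 0
n=28: ⌈(29·278)/789⌉ − ⌈(28·278)/789⌉ = ⌈8062/789⌉ − ⌈7784/789⌉ = 11 − 10 = 1
n=29: ⌈(30·278)/789⌉ − ⌈(29·278)/789⌉ = ⌈8340/789⌉ − ⌈8062/789⌉ = 11 − 11 = 0
n=30: ⌈(31·278)/789⌉ − ⌈(30·278)/789⌉ = ⌈8618/789⌉ − ⌈8340/789⌉ = 11 − 11 = 0
n=31: ⌈(32·278)/789⌉ − ⌈(31·278)/789⌉ = ⌈8896/789⌉ − ⌈8618/789⌉ = 12 − 11 = 1
n=32: ⌈(33·278)/789⌉ − ⌈(32·278)/789⌉ = ⌈9174/789⌉ − ⌈8896/789⌉ = 12 − 12 = 0
n=33: ⌈(34·278)/789⌉ − ⌈(33·278)/789⌉ = ⌈9452/789⌉ − ⌈9174/789⌉ = 12 − 12 = 0
n=34: ⌈(35·278)/789⌉ − ⌈(34·278)/789⌉ = ⌈9730/789⌉ − ⌈9452/789⌉ = 13 − 12 = 1
n=35: ⌈(36·278)/789⌉ − ⌈(35·278)/789⌉ = ⌈10008/789⌉ − ⌈9730/789⌉ = 13 − 13 = 0
n=36: ⌈(37·278)/789⌉ − ⌈(36·278)/789⌉ = ⌈10286/789⌉ − ⌈10008/789⌉ = 14 − 13 = 1
n=37: ⌈(38·278)/789⌉ − ⌈(37·278)/789⌉ = ⌈10564/789⌉ − ⌈10286/789⌉ = 14 − 14 = 0
n=38: ⌈(39·278)/789⌉ − ⌈(38·278)/789⌉ = ⌈10842/789⌉ − ⌈10564/789⌉ = 14 − 14 = 0
n=39: ⌈(40·278)/789⌉ − ⌈(39·278)/789⌉ = ⌈11120/789⌉ − ⌈10842/789⌉ = 15 − 14 = 1
n=40: ⌈(41·278)/789⌉ − ⌈(40·278)/789⌉ = ⌈11398/789⌉ − ⌈11120/789⌉ = 15 − 15 = 0
n=41: ⌈(42·278)/789⌉ − ⌈(41·278)/789⌉ = ⌈11676/789⌉ − ⌈11398/789⌉ = 15 − 15 = 0
n=42: ⌈(43·278)/789⌉ − ⌈(42·278)/789⌉ = ⌈11954/789⌉ − ⌈11676/789⌉ = 16 − 15 = 1
n=43: ⌈(44·278)/789⌉ − ⌈(43·278)/789⌉ = ⌈12232/789⌉ − ⌈11954/789⌉ = 16 − 16 = 0
n=44: ⌈(45·278)/789⌉ − ⌈(44·278)/789⌉ = ⌈12510/789⌉ − ⌈12232/789⌉ = 16 − 16 = 0
n=45: ⌈(46·278)/789⌉ − ⌈(45·278)/789⌉ = ⌈12788/789⌉ − ⌈12510/789⌉ = 17 − 16 = 1
n=46: ⌈(47·278)/789⌉ − ⌈(46·278)/789⌉ = ⌈13066/789⌉ − ⌈12788/789⌉ = 17 − 17 = 0
n=47: ⌈(48·278)/789⌉ − ⌈(47·278)/789⌉ = ⌈13344/789⌉ − ⌈13066/789⌉ = 17 − 17 = 0
n=48: ⌈(49·278)/789⌉ − ⌈(48·278)/789⌉ = ⌈13622/789⌉ − ⌈13344/789⌉ = 18 − 17 = 1
n=49: ⌈(50·278)/789⌉ − ⌈(49·278)/789⌉ = ⌈13900/789⌉ − ⌈13622/789⌉ = 18 − 18 = 0
n=50: ⌈(51·278)/789⌉ − ⌈(50·278)/789⌉ = ⌈14178/789⌉ − ⌈13900/789⌉ = 18 − 18 = 0
n=51: ⌈(52·278)/789⌉ − ⌈(51·278)/789⌉ = ⌈14456/789⌉ − ⌈14178/789⌉ = 19 − 18 = 1
n=52: ⌈(53·278)/789⌉ − ⌈(52·278)/789⌉ = ⌈14734/789⌉ − ⌈14456/789⌉ = 19 − 19 = 0
n=53: ⌈(54·278)/789⌉ − ⌈(53·278)/789⌉ = ⌈15012/789⌉ − ⌈14734/789⌉ = 20 − 19 = 1
n=54: ⌈(55·278)/789⌉ − ⌈(54·278)/789⌉ = ⌈15290/789⌉ − ⌈15012/789⌉ = 20 − 20 = 0
n=55: ⌈(56·278)/789⌉ − ⌈(55·278)/789⌉ = ⌈15568/789⌉ − ⌈15290/789⌉ = 20 − 20 = 0
n=56: ⌈(57·278)/789⌉ − ⌈(56·278)/789⌉ = ⌈15846/789⌉ − ⌈15568/789⌉ = 21 − 20 = 1
n=57: ⌈(58·278)/789⌉ − ⌈(57·278)/789⌉ = ⌈16124/789⌉ − ⌈15846/789⌉ = 21 − 21 = 0
n=58: ⌈(59·278)/789⌉ − ⌈(58·278)/789⌉ = ⌈16402/789⌉ − ⌈16124/789⌉ = 21 − 21 = 0
n=59: ⌈(60·278)/789⌉ − ⌈(59·278)/789⌉ = ⌈16680/789⌉ − ⌈16402/789⌉ = 22 − 21 = 1
n=60: ⌈(61·278)/789⌉ − ⌈(60·278)/789⌉ = ⌈16958/789⌉ − ⌈16680/789⌉ = 22 − 22 = 0
n=61: ⌈(62·278)/789⌉ − ⌈(61·278)/789⌉ = ⌈17236/789⌉ − ⌈16958/789⌉ = 22 − 22 = 0
n=62: ⌈(63·278)/789⌉ − ⌈(62·278)/789⌉ = ⌈17514/789⌉ − ⌈17236/789⌉ = 23 − 22 = 1
n=63: ⌈(64·278)/789⌉ − ⌈(63·278)/789⌉ = ⌈17792/789⌉ − ⌈17514/789⌉ = 23 − 23 = 0

1010010010010010010100100100100100101001001001001001010010010010


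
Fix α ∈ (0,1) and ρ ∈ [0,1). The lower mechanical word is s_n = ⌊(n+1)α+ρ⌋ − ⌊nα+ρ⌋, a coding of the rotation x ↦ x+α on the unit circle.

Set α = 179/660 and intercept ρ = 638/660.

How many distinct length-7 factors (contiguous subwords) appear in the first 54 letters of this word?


t_n = ⌊(n·179+638)/660⌋ for n = 0 … 54:
  n=0…9: ⌊638/660⌋=0 ⌊817/660⌋=1 ⌊996/660⌋=1 ⌊1175/660⌋=1 ⌊1354/660⌋=2 ⌊1533/660⌋=2 ⌊1712/660⌋=2 ⌊1891/660⌋=2 ⌊2070/660⌋=3 ⌊2249/660⌋=3
  n=10…19: ⌊2428/660⌋=3 ⌊2607/660⌋=3 ⌊2786/660⌋=4 ⌊2965/660⌋=4 ⌊3144/660⌋=4 ⌊3323/660⌋=5 ⌊3502/660⌋=5 ⌊3681/660⌋=5 ⌊3860/660⌋=5 ⌊4039/660⌋=6
  n=20…29: ⌊4218/660⌋=6 ⌊4397/660⌋=6 ⌊4576/660⌋=6 ⌊4755/660⌋=7 ⌊4934/660⌋=7 ⌊5113/660⌋=7 ⌊5292/660⌋=8 ⌊5471/660⌋=8 ⌊5650/660⌋=8 ⌊5829/660⌋=8
  n=30…39: ⌊6008/660⌋=9 ⌊6187/660⌋=9 ⌊6366/660⌋=9 ⌊6545/660⌋=9 ⌊6724/660⌋=10 ⌊6903/660⌋=10 ⌊7082/660⌋=10 ⌊7261/660⌋=11 ⌊7440/660⌋=11 ⌊7619/660⌋=11
  n=40…49: ⌊7798/660⌋=11 ⌊7977/660⌋=12 ⌊8156/660⌋=12 ⌊8335/660⌋=12 ⌊8514/660⌋=12 ⌊8693/660⌋=13 ⌊8872/660⌋=13 ⌊9051/660⌋=13 ⌊9230/660⌋=13 ⌊9409/660⌋=14
  n=50…54: ⌊9588/660⌋=14 ⌊9767/660⌋=14 ⌊9946/660⌋=15 ⌊10125/660⌋=15 ⌊10304/660⌋=15
s_n = t_(n+1) − t_n for n = 0 … 53 gives
prefix = 100100010001001000100010010001000100100010001000100100
slide a length-7 window over [0..6] … [47..53] (48 windows); first occurrence of each distinct factor:
  [  0..  6] 1001000
  [  1..  7] 0010001
  [  2..  8] 0100010
  [  3..  9] 1000100
  [  4.. 10] 0001000
  [  8.. 14] 0001001
  [  9.. 15] 0010010
  [ 10.. 16] 0100100
  (the other 40 windows repeat one of these)
distinct factors: {0001000, 0001001, 0010001, 0010010, 0100010, 0100100, 1000100, 1001000}
count = 8  (Sturmian bound for length 7 is 8)

8


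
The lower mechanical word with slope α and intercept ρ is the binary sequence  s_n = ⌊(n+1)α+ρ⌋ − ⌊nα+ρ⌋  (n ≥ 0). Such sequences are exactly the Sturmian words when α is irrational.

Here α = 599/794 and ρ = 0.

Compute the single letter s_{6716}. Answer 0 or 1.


1

(n+1)α + ρ = (6717·599) / 794 = 4023483/794
nα + ρ     = (6716·599) / 794 = 4022884/794
⌊4023483/794⌋ = 5067,  ⌊4022884/794⌋ = 5066
s_{6716} = 5067 − 5066 = 1


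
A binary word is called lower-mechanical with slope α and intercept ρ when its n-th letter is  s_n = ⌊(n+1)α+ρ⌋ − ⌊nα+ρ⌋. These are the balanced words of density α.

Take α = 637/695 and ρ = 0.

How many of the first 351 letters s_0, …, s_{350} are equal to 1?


321

#1s = Σ_{n=0}^{350} s_n = Σ_{n=0}^{350} (⌊(n+1)α+ρ⌋ − ⌊nα+ρ⌋)
the sum telescopes: every ⌊nα+ρ⌋ with 0 < n < 351 appears once with + and once with −, leaving ⌊351α+ρ⌋ − ⌊0·α+ρ⌋
351α + ρ = (351·637) / 695 = 223587/695
ρ = 0/695
⌊223587/695⌋ = 321,  ⌊0/695⌋ = 0
#1s = 321 − 0 = 321


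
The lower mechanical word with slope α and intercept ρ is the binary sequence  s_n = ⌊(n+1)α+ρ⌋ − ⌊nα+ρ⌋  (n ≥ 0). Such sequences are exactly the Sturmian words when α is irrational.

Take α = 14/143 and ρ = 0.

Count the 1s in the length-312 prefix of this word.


#1s = Σ_{n=0}^{311} s_n = Σ_{n=0}^{311} (⌊(n+1)α+ρ⌋ − ⌊nα+ρ⌋)
the sum telescopes: every ⌊nα+ρ⌋ with 0 < n < 312 appears once with + and once with −, leaving ⌊312α+ρ⌋ − ⌊0·α+ρ⌋
312α + ρ = (312·14) / 143 = 4368/143
ρ = 0/143
⌊4368/143⌋ = 30,  ⌊0/143⌋ = 0
#1s = 30 − 0 = 30

30


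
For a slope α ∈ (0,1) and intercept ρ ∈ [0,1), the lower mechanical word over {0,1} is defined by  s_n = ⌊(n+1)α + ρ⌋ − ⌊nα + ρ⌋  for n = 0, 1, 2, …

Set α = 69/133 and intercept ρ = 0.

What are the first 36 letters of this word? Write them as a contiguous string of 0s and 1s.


010101010101010101010101011010101010

n=0: ⌊(1·69)/133⌋ − ⌊(0·69)/133⌋ = ⌊69/133⌋ − ⌊0/133⌋ = 0 − 0 = 0
n=1: ⌊(2·69)/133⌋ − ⌊(1·69)/133⌋ = ⌊138/133⌋ − ⌊69/133⌋ = 1 − 0 = 1
n=2: ⌊(3·69)/133⌋ − ⌊(2·69)/133⌋ = ⌊207/133⌋ − ⌊138/133⌋ = 1 − 1 = 0
n=3: ⌊(4·69)/133⌋ − ⌊(3·69)/133⌋ = ⌊276/133⌋ − ⌊207/133⌋ = 2 − 1 = 1
n=4: ⌊(5·69)/133⌋ − ⌊(4·69)/133⌋ = ⌊345/133⌋ − ⌊276/133⌋ = 2 − 2 = 0
n=5: ⌊(6·69)/133⌋ − ⌊(5·69)/133⌋ = ⌊414/133⌋ − ⌊345/133⌋ = 3 − 2 = 1
n=6: ⌊(7·69)/133⌋ − ⌊(6·69)/133⌋ = ⌊483/133⌋ − ⌊414/133⌋ = 3 − 3 = 0
n=7: ⌊(8·69)/133⌋ − ⌊(7·69)/133⌋ = ⌊552/133⌋ − ⌊483/133⌋ = 4 − 3 = 1
n=8: ⌊(9·69)/133⌋ − ⌊(8·69)/133⌋ = ⌊621/133⌋ − ⌊552/133⌋ = 4 − 4 = 0
n=9: ⌊(10·69)/133⌋ − ⌊(9·69)/133⌋ = ⌊690/133⌋ − ⌊621/133⌋ = 5 − 4 = 1
n=10: ⌊(11·69)/133⌋ − ⌊(10·69)/133⌋ = ⌊759/133⌋ − ⌊690/133⌋ = 5 − 5 = 0
n=11: ⌊(12·69)/133⌋ − ⌊(11·69)/133⌋ = ⌊828/133⌋ − ⌊759/133⌋ = 6 − 5 = 1
n=12: ⌊(13·69)/133⌋ − ⌊(12·69)/133⌋ = ⌊897/133⌋ − ⌊828/133⌋ = 6 − 6 = 0
n=13: ⌊(14·69)/133⌋ − ⌊(13·69)/133⌋ = ⌊966/133⌋ − ⌊897/133⌋ = 7 − 6 = 1
n=14: ⌊(15·69)/133⌋ − ⌊(14·69)/133⌋ = ⌊1035/133⌋ − ⌊966/133⌋ = 7 − 7 = 0
n=15: ⌊(16·69)/133⌋ − ⌊(15·69)/133⌋ = ⌊1104/133⌋ − ⌊1035/133⌋ = 8 − 7 = 1
n=16: ⌊(17·69)/133⌋ − ⌊(16·69)/133⌋ = ⌊1173/133⌋ − ⌊1104/133⌋ = 8 − 8 = 0
n=17: ⌊(18·69)/133⌋ − ⌊(17·69)/133⌋ = ⌊1242/133⌋ − ⌊1173/133⌋ = 9 − 8 = 1
n=18: ⌊(19·69)/133⌋ − ⌊(18·69)/133⌋ = ⌊1311/133⌋ − ⌊1242/133⌋ = 9 − 9 = 0
n=19: ⌊(20·69)/133⌋ − ⌊(19·69)/133⌋ = ⌊1380/133⌋ − ⌊1311/133⌋ = 10 − 9 = 1
n=20: ⌊(21·69)/133⌋ − ⌊(20·69)/133⌋ = ⌊1449/133⌋ − ⌊1380/133⌋ = 10 − 10 = 0
n=21: ⌊(22·69)/133⌋ − ⌊(21·69)/133⌋ = ⌊1518/133⌋ − ⌊1449/133⌋ = 11 − 10 = 1
n=22: ⌊(23·69)/133⌋ − ⌊(22·69)/133⌋ = ⌊1587/133⌋ − ⌊1518/133⌋ = 11 − 11 = 0
n=23: ⌊(24·69)/133⌋ − ⌊(23·69)/133⌋ = ⌊1656/133⌋ − ⌊1587/133⌋ = 12 − 11 = 1
n=24: ⌊(25·69)/133⌋ − ⌊(24·69)/133⌋ = ⌊1725/133⌋ − ⌊1656/133⌋ = 12 − 12 = 0
n=25: ⌊(26·69)/133⌋ − ⌊(25·69)/133⌋ = ⌊1794/133⌋ − ⌊1725/133⌋ = 13 − 12 = 1
n=26: ⌊(27·69)/133⌋ − ⌊(26·69)/133⌋ = ⌊1863/133⌋ − ⌊1794/133⌋ = 14 − 13 = 1
n=27: ⌊(28·69)/133⌋ − ⌊(27·69)/133⌋ = ⌊1932/133⌋ − ⌊1863/133⌋ = 14 − 14 = 0
n=28: ⌊(29·69)/133⌋ − ⌊(28·69)/133⌋ = ⌊2001/133⌋ − ⌊1932/133⌋ = 15 − 14 = 1
n=29: ⌊(30·69)/133⌋ − ⌊(29·69)/133⌋ = ⌊2070/133⌋ − ⌊2001/133⌋ = 15 − 15 = 0
n=30: ⌊(31·69)/133⌋ − ⌊(30·69)/133⌋ = ⌊2139/133⌋ − ⌊2070/133⌋ = 16 − 15 = 1
n=31: ⌊(32·69)/133⌋ − ⌊(31·69)/133⌋ = ⌊2208/133⌋ − ⌊2139/133⌋ = 16 − 16 = 0
n=32: ⌊(33·69)/133⌋ − ⌊(32·69)/133⌋ = ⌊2277/133⌋ − ⌊2208/133⌋ = 17 − 16 = 1
n=33: ⌊(34·69)/133⌋ − ⌊(33·69)/133⌋ = ⌊2346/133⌋ − ⌊2277/133⌋ = 17 − 17 = 0
n=34: ⌊(35·69)/133⌋ − ⌊(34·69)/133⌋ = ⌊2415/133⌋ − ⌊2346/133⌋ = 18 − 17 = 1
n=35: ⌊(36·69)/133⌋ − ⌊(35·69)/133⌋ = ⌊2484/133⌋ − ⌊2415/133⌋ = 18 − 18 = 0


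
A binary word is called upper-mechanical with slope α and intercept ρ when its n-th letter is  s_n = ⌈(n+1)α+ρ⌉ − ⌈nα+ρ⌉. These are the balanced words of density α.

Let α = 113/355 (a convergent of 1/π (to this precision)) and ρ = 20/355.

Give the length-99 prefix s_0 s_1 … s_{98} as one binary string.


n=0: ⌈(1·113+20)/355⌉ − ⌈(0·113+20)/355⌉ = ⌈133/355⌉ − ⌈20/355⌉ = 1 − 1 = 0
n=1: ⌈(2·113+20)/355⌉ − ⌈(1·113+20)/355⌉ = ⌈246/355⌉ − ⌈133/355⌉ = 1 − 1 = 0
n=2: ⌈(3·113+20)/355⌉ − ⌈(2·113+20)/355⌉ = ⌈359/355⌉ − ⌈246/355⌉ = 2 − 1 = 1
n=3: ⌈(4·113+20)/355⌉ − ⌈(3·113+20)/355⌉ = ⌈472/355⌉ − ⌈359/355⌉ = 2 − 2 = 0
n=4: ⌈(5·113+20)/355⌉ − ⌈(4·113+20)/355⌉ = ⌈585/355⌉ − ⌈472/355⌉ = 2 − 2 = 0
n=5: ⌈(6·113+20)/355⌉ − ⌈(5·113+20)/355⌉ = ⌈698/355⌉ − ⌈585/355⌉ = 2 − 2 = 0
n=6: ⌈(7·113+20)/355⌉ − ⌈(6·113+20)/355⌉ = ⌈811/355⌉ − ⌈698/355⌉ = 3 − 2 = 1
n=7: ⌈(8·113+20)/355⌉ − ⌈(7·113+20)/355⌉ = ⌈924/355⌉ − ⌈811/355⌉ = 3 − 3 = 0
n=8: ⌈(9·113+20)/355⌉ − ⌈(8·113+20)/355⌉ = ⌈1037/355⌉ − ⌈924/355⌉ = 3 − 3 = 0
n=9: ⌈(10·113+20)/355⌉ − ⌈(9·113+20)/355⌉ = ⌈1150/355⌉ − ⌈1037/355⌉ = 4 − 3 = 1
n=10: ⌈(11·113+20)/355⌉ − ⌈(10·113+20)/355⌉ = ⌈1263/355⌉ − ⌈1150/355⌉ = 4 − 4 = 0
n=11: ⌈(12·113+20)/355⌉ − ⌈(11·113+20)/355⌉ = ⌈1376/355⌉ − ⌈1263/355⌉ = 4 − 4 = 0
n=12: ⌈(13·113+20)/355⌉ − ⌈(12·113+20)/355⌉ = ⌈1489/355⌉ − ⌈1376/355⌉ = 5 − 4 = 1
n=13: ⌈(14·113+20)/355⌉ − ⌈(13·113+20)/355⌉ = ⌈1602/355⌉ − ⌈1489/355⌉ = 5 − 5 = 0
n=14: ⌈(15·113+20)/355⌉ − ⌈(14·113+20)/355⌉ = ⌈1715/355⌉ − ⌈1602/355⌉ = 5 − 5 = 0
n=15: ⌈(16·113+20)/355⌉ − ⌈(15·113+20)/355⌉ = ⌈1828/355⌉ − ⌈1715/355⌉ = 6 − 5 = 1
n=16: ⌈(17·113+20)/355⌉ − ⌈(16·113+20)/355⌉ = ⌈1941/355⌉ − ⌈1828/355⌉ = 6 − 6 = 0
n=17: ⌈(18·113+20)/355⌉ − ⌈(17·113+20)/355⌉ = ⌈2054/355⌉ − ⌈1941/355⌉ = 6 − 6 = 0
n=18: ⌈(19·113+20)/355⌉ − ⌈(18·113+20)/355⌉ = ⌈2167/355⌉ − ⌈2054/355⌉ = 7 − 6 = 1
n=19: ⌈(20·113+20)/355⌉ − ⌈(19·113+20)/355⌉ = ⌈2280/355⌉ − ⌈2167/355⌉ = 7 − 7 = 0
n=20: ⌈(21·113+20)/355⌉ − ⌈(20·113+20)/355⌉ = ⌈2393/355⌉ − ⌈2280/355⌉ = 7 − 7 = 0
n=21: ⌈(22·113+20)/355⌉ − ⌈(21·113+20)/355⌉ = ⌈2506/355⌉ − ⌈2393/355⌉ = 8 − 7 = 1
n=22: ⌈(23·113+20)/355⌉ − ⌈(22·113+20)/355⌉ = ⌈2619/355⌉ − ⌈2506/355⌉ = 8 − 8 = 0
n=23: ⌈(24·113+20)/355⌉ − ⌈(23·113+20)/355⌉ = ⌈2732/355⌉ − ⌈2619/355⌉ = 8 − 8 = 0
n=24: ⌈(25·113+20)/355⌉ − ⌈(24·113+20)/355⌉ = ⌈2845/355⌉ − ⌈2732/355⌉ = 9 − 8 = 1
n=25: ⌈(26·113+20)/355⌉ − ⌈(25·113+20)/355⌉ = ⌈2958/355⌉ − ⌈2845/355⌉ = 9 − 9 = 0
n=26: ⌈(27·113+20)/355⌉ − ⌈(26·113+20)/355⌉ = ⌈3071/355⌉ − ⌈2958/355⌉ = 9 − 9 = 0
n=27: ⌈(28·113+20)/355⌉ − ⌈(27·113+20)/355⌉ = ⌈3184/355⌉ − ⌈3071/355⌉ = 9 − 9 = 0
n=28: ⌈(29·113+20)/355⌉ − ⌈(28·113+20)/355⌉ = ⌈3297/355⌉ − ⌈3184/355⌉ = 10 − 9 = 1
n=29: ⌈(30·113+20)/355⌉ − ⌈(29·113+20)/355⌉ = ⌈3410/355⌉ − ⌈3297/355⌉ = 10 − 10 = 0
n=30: ⌈(31·113+20)/355⌉ − ⌈(30·113+20)/355⌉ = ⌈3523/355⌉ − ⌈3410/355⌉ = 10 − 10 = 0
n=31: ⌈(32·113+20)/355⌉ − ⌈(31·113+20)/355⌉ = ⌈3636/355⌉ − ⌈3523/355⌉ = 11 − 10 = 1
n=32: ⌈(33·113+20)/355⌉ − ⌈(32·113+20)/355⌉ = ⌈3749/355⌉ − ⌈3636/355⌉ = 11 − 11 = 0
n=33: ⌈(34·113+20)/355⌉ − ⌈(33·113+20)/355⌉ = ⌈3862/355⌉ − ⌈3749/355⌉ = 11 − 11 = 0
n=34: ⌈(35·113+20)/355⌉ − ⌈(34·113+20)/355⌉ = ⌈3975/355⌉ − ⌈3862/355⌉ = 12 − 11 = 1
n=35: ⌈(36·113+20)/355⌉ − ⌈(35·113+20)/355⌉ = ⌈4088/355⌉ − ⌈3975/355⌉ = 12 − 12 = 0
n=36: ⌈(37·113+20)/355⌉ − ⌈(36·113+20)/355⌉ = ⌈4201/355⌉ − ⌈4088/355⌉ = 12 − 12 = 0
n=37: ⌈(38·113+20)/355⌉ − ⌈(37·113+20)/355⌉ = ⌈4314/355⌉ − ⌈4201/355⌉ = 13 − 12 = 1
n=38: ⌈(39·113+20)/355⌉ − ⌈(38·113+20)/355⌉ = ⌈4427/355⌉ − ⌈4314/355⌉ = 13 − 13 = 0
n=39: ⌈(40·113+20)/355⌉ − ⌈(39·113+20)/355⌉ = ⌈4540/355⌉ − ⌈4427/355⌉ = 13 − 13 = 0
n=40: ⌈(41·113+20)/355⌉ − ⌈(40·113+20)/355⌉ = ⌈4653/355⌉ − ⌈4540/355⌉ = 14 − 13 = 1
n=41: ⌈(42·113+20)/355⌉ − ⌈(41·113+20)/355⌉ = ⌈4766/355⌉ − ⌈4653/355⌉ = 14 − 14 = 0
n=42: ⌈(43·113+20)/355⌉ − ⌈(42·113+20)/355⌉ = ⌈4879/355⌉ − ⌈4766/355⌉ = 14 − 14 = 0
n=43: ⌈(44·113+20)/355⌉ − ⌈(43·113+20)/355⌉ = ⌈4992/355⌉ − ⌈4879/355⌉ = 15 − 14 = 1
n=44: ⌈(45·113+20)/355⌉ − ⌈(44·113+20)/355⌉ = ⌈5105/355⌉ − ⌈4992/355⌉ = 15 − 15 = 0
n=45: ⌈(46·113+20)/355⌉ − ⌈(45·113+20)/355⌉ = ⌈5218/355⌉ − ⌈5105/355⌉ = 15 − 15 = 0
n=46: ⌈(47·113+20)/355⌉ − ⌈(46·113+20)/355⌉ = ⌈5331/355⌉ − ⌈5218/355⌉ = 16 − 15 = 1
n=47: ⌈(48·113+20)/355⌉ − ⌈(47·113+20)/355⌉ = ⌈5444/355⌉ − ⌈5331/355⌉ = 16 − 16 = 0
n=48: ⌈(49·113+20)/355⌉ − ⌈(48·113+20)/355⌉ = ⌈5557/355⌉ − ⌈5444/355⌉ = 16 − 16 = 0
n=49: ⌈(50·113+20)/355⌉ − ⌈(49·113+20)/355⌉ = ⌈5670/355⌉ − ⌈5557/355⌉ = 16 − 16 = 0
n=50: ⌈(51·113+20)/355⌉ − ⌈(50·113+20)/355⌉ = ⌈5783/355⌉ − ⌈5670/355⌉ = 17 − 16 = 1
n=51: ⌈(52·113+20)/355⌉ − ⌈(51·113+20)/355⌉ = ⌈5896/355⌉ − ⌈5783/355⌉ = 17 − 17 = 0
n=52: ⌈(53·113+20)/355⌉ − ⌈(52·113+20)/355⌉ = ⌈6009/355⌉ − ⌈5896/355⌉ = 17 − 17 = 0
n=53: ⌈(54·113+20)/355⌉ − ⌈(53·113+20)/355⌉ = ⌈6122/355⌉ − ⌈6009/355⌉ = 18 − 17 = 1
n=54: ⌈(55·113+20)/355⌉ − ⌈(54·113+20)/355⌉ = ⌈6235/355⌉ − ⌈6122/355⌉ = 18 − 18 = 0
n=55: ⌈(56·113+20)/355⌉ − ⌈(55·113+20)/355⌉ = ⌈6348/355⌉ − ⌈6235/355⌉ = 18 − 18 = 0
n=56: ⌈(57·113+20)/355⌉ − ⌈(56·113+20)/355⌉ = ⌈6461/355⌉ − ⌈6348/355⌉ = 19 − 18 = 1
n=57: ⌈(58·113+20)/355⌉ − ⌈(57·113+20)/355⌉ = ⌈6574/355⌉ − ⌈6461/355⌉ = 19 − 19 = 0
n=58: ⌈(59·113+20)/355⌉ − ⌈(58·113+20)/355⌉ = ⌈6687/355⌉ − ⌈6574/355⌉ = 19 − 19 = 0
n=59: ⌈(60·113+20)/355⌉ − ⌈(59·113+20)/355⌉ = ⌈6800/355⌉ − ⌈6687/355⌉ = 20 − 19 = 1
n=60: ⌈(61·113+20)/355⌉ − ⌈(60·113+20)/355⌉ = ⌈6913/355⌉ − ⌈6800/355⌉ = 20 − 20 = 0
n=61: ⌈(62·113+20)/355⌉ − ⌈(61·113+20)/355⌉ = ⌈7026/355⌉ − ⌈6913/355⌉ = 20 − 20 = 0
n=62: ⌈(63·113+20)/355⌉ − ⌈(62·113+20)/355⌉ = ⌈7139/355⌉ − ⌈7026/355⌉ = 21 − 20 = 1
n=63: ⌈(64·113+20)/355⌉ − ⌈(63·113+20)/355⌉ = ⌈7252/355⌉ − ⌈7139/355⌉ = 21 − 21 = 0
n=64: ⌈(65·113+20)/355⌉ − ⌈(64·113+20)/355⌉ = ⌈7365/355⌉ − ⌈7252/355⌉ = 21 − 21 = 0
n=65: ⌈(66·113+20)/355⌉ − ⌈(65·113+20)/355⌉ = ⌈7478/355⌉ − ⌈7365/355⌉ = 22 − 21 = 1
n=66: ⌈(67·113+20)/355⌉ − ⌈(66·113+20)/355⌉ = ⌈7591/355⌉ − ⌈7478/355⌉ = 22 − 22 = 0
n=67: ⌈(68·113+20)/355⌉ − ⌈(67·113+20)/355⌉ = ⌈7704/355⌉ − ⌈7591/355⌉ = 22 − 22 = 0
n=68: ⌈(69·113+20)/355⌉ − ⌈(68·113+20)/355⌉ = ⌈7817/355⌉ − ⌈7704/355⌉ = 23 − 22 = 1
n=69: ⌈(70·113+20)/355⌉ − ⌈(69·113+20)/355⌉ = ⌈7930/355⌉ − ⌈7817/355⌉ = 23 − 23 = 0
n=70: ⌈(71·113+20)/355⌉ − ⌈(70·113+20)/355⌉ = ⌈8043/355⌉ − ⌈7930/355⌉ = 23 − 23 = 0
n=71: ⌈(72·113+20)/355⌉ − ⌈(71·113+20)/355⌉ = ⌈8156/355⌉ − ⌈8043/355⌉ = 23 − 23 = 0
n=72: ⌈(73·113+20)/355⌉ − ⌈(72·113+20)/355⌉ = ⌈8269/355⌉ − ⌈8156/355⌉ = 24 − 23 = 1
n=73: ⌈(74·113+20)/355⌉ − ⌈(73·113+20)/355⌉ = ⌈8382/355⌉ − ⌈8269/355⌉ = 24 − 24 = 0
n=74: ⌈(75·113+20)/355⌉ − ⌈(74·113+20)/355⌉ = ⌈8495/355⌉ − ⌈8382/355⌉ = 24 − 24 = 0
n=75: ⌈(76·113+20)/355⌉ − ⌈(75·113+20)/355⌉ = ⌈8608/355⌉ − ⌈8495/355⌉ = 25 − 24 = 1
n=76: ⌈(77·113+20)/355⌉ − ⌈(76·113+20)/355⌉ = ⌈8721/355⌉ − ⌈8608/355⌉ = 25 − 25 = 0
n=77: ⌈(78·113+20)/355⌉ − ⌈(77·113+20)/355⌉ = ⌈8834/355⌉ − ⌈8721/355⌉ = 25 − 25 = 0
n=78: ⌈(79·113+20)/355⌉ − ⌈(78·113+20)/355⌉ = ⌈8947/355⌉ − ⌈8834/355⌉ = 26 − 25 = 1
n=79: ⌈(80·113+20)/355⌉ − ⌈(79·113+20)/355⌉ = ⌈9060/355⌉ − ⌈8947/355⌉ = 26 − 26 = 0
n=80: ⌈(81·113+20)/355⌉ − ⌈(80·113+20)/355⌉ = ⌈9173/355⌉ − ⌈9060/355⌉ = 26 − 26 = 0
n=81: ⌈(82·113+20)/355⌉ − ⌈(81·113+20)/355⌉ = ⌈9286/355⌉ − ⌈9173/355⌉ = 27 − 26 = 1
n=82: ⌈(83·113+20)/355⌉ − ⌈(82·113+20)/355⌉ = ⌈9399/355⌉ − ⌈9286/355⌉ = 27 − 27 = 0
n=83: ⌈(84·113+20)/355⌉ − ⌈(83·113+20)/355⌉ = ⌈9512/355⌉ − ⌈9399/355⌉ = 27 − 27 = 0
n=84: ⌈(85·113+20)/355⌉ − ⌈(84·113+20)/355⌉ = ⌈9625/355⌉ − ⌈9512/355⌉ = 28 − 27 = 1
n=85: ⌈(86·113+20)/355⌉ − ⌈(85·113+20)/355⌉ = ⌈9738/355⌉ − ⌈9625/355⌉ = 28 − 28 = 0
n=86: ⌈(87·113+20)/355⌉ − ⌈(86·113+20)/355⌉ = ⌈9851/355⌉ − ⌈9738/355⌉ = 28 − 28 = 0
n=87: ⌈(88·113+20)/355⌉ − ⌈(87·113+20)/355⌉ = ⌈9964/355⌉ − ⌈9851/355⌉ = 29 − 28 = 1
n=88: ⌈(89·113+20)/355⌉ − ⌈(88·113+20)/355⌉ = ⌈10077/355⌉ − ⌈9964/355⌉ = 29 − 29 = 0
n=89: ⌈(90·113+20)/355⌉ − ⌈(89·113+20)/355⌉ = ⌈10190/355⌉ − ⌈10077/355⌉ = 29 − 29 = 0
n=90: ⌈(91·113+20)/355⌉ − ⌈(90·113+20)/355⌉ = ⌈10303/355⌉ − ⌈10190/355⌉ = 30 − 29 = 1
n=91: ⌈(92·113+20)/355⌉ − ⌈(91·113+20)/355⌉ = ⌈10416/355⌉ − ⌈10303/355⌉ = 30 − 30 = 0
n=92: ⌈(93·113+20)/355⌉ − ⌈(92·113+20)/355⌉ = ⌈10529/355⌉ − ⌈10416/355⌉ = 30 − 30 = 0
n=93: ⌈(94·113+20)/355⌉ − ⌈(93·113+20)/355⌉ = ⌈10642/355⌉ − ⌈10529/355⌉ = 30 − 30 = 0
n=94: ⌈(95·113+20)/355⌉ − ⌈(94·113+20)/355⌉ = ⌈10755/355⌉ − ⌈10642/355⌉ = 31 − 30 = 1
n=95: ⌈(96·113+20)/355⌉ − ⌈(95·113+20)/355⌉ = ⌈10868/355⌉ − ⌈10755/355⌉ = 31 − 31 = 0
n=96: ⌈(97·113+20)/355⌉ − ⌈(96·113+20)/355⌉ = ⌈10981/355⌉ − ⌈10868/355⌉ = 31 − 31 = 0
n=97: ⌈(98·113+20)/355⌉ − ⌈(97·113+20)/355⌉ = ⌈11094/355⌉ − ⌈10981/355⌉ = 32 − 31 = 1
n=98: ⌈(99·113+20)/355⌉ − ⌈(98·113+20)/355⌉ = ⌈11207/355⌉ − ⌈11094/355⌉ = 32 − 32 = 0

001000100100100100100100100010010010010010010010001001001001001001001000100100100100100100100010010


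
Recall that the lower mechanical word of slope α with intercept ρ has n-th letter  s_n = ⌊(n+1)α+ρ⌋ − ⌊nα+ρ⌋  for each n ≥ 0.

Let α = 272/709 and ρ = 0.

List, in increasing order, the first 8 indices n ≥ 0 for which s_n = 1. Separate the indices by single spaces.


2 5 7 10 13 15 18 20

n=0: ⌊272/709⌋−⌊0/709⌋ = 0−0 = 0
n=1: ⌊544/709⌋−⌊272/709⌋ = 0−0 = 0
n=2: ⌊816/709⌋−⌊544/709⌋ = 1−0 = 1  ← one
n=3: ⌊1088/709⌋−⌊816/709⌋ = 1−1 = 0
n=4: ⌊1360/709⌋−⌊1088/709⌋ = 1−1 = 0
n=5: ⌊1632/709⌋−⌊1360/709⌋ = 2−1 = 1  ← one
n=6: ⌊1904/709⌋−⌊1632/709⌋ = 2−2 = 0
n=7: ⌊2176/709⌋−⌊1904/709⌋ = 3−2 = 1  ← one
n=8: ⌊2448/709⌋−⌊2176/709⌋ = 3−3 = 0
n=9: ⌊2720/709⌋−⌊2448/709⌋ = 3−3 = 0
n=10: ⌊2992/709⌋−⌊2720/709⌋ = 4−3 = 1  ← one
n=11: ⌊3264/709⌋−⌊2992/709⌋ = 4−4 = 0
n=12: ⌊3536/709⌋−⌊3264/709⌋ = 4−4 = 0
n=13: ⌊3808/709⌋−⌊3536/709⌋ = 5−4 = 1  ← one
n=14: ⌊4080/709⌋−⌊3808/709⌋ = 5−5 = 0
n=15: ⌊4352/709⌋−⌊4080/709⌋ = 6−5 = 1  ← one
n=16: ⌊4624/709⌋−⌊4352/709⌋ = 6−6 = 0
n=17: ⌊4896/709⌋−⌊4624/709⌋ = 6−6 = 0
n=18: ⌊5168/709⌋−⌊4896/709⌋ = 7−6 = 1  ← one
n=19: ⌊5440/709⌋−⌊5168/709⌋ = 7−7 = 0
n=20: ⌊5712/709⌋−⌊5440/709⌋ = 8−7 = 1  ← one
positions of the first 8 ones: 2 5 7 10 13 15 18 20
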